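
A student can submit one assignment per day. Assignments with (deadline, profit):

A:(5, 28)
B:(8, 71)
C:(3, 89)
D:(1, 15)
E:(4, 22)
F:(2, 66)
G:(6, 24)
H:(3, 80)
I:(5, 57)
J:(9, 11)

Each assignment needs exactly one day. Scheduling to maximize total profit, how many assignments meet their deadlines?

8

Profit order: C=89 H=80 B=71 F=66 I=57 A=28 G=24 E=22 D=15 J=11
Assign: C→slot 3, H→slot 2, B→slot 8, F→slot 1, I→slot 5, A→slot 4, G→slot 6, E skipped, D skipped, J→slot 9.
Slots: [1:F] [2:H] [3:C] [4:A] [5:I] [6:G] [8:B] [9:J]
8 of 10 scheduled.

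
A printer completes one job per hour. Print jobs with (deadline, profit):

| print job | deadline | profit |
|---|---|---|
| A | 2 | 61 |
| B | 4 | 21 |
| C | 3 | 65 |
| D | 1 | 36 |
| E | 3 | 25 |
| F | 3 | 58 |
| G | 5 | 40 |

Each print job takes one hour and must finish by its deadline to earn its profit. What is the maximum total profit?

245

By profit: C(d3,65), A(d2,61), F(d3,58), G(d5,40), D(d1,36), E(d3,25), B(d4,21)
C→slot 3; A→slot 2; F→slot 1; G→slot 5; D skipped; E skipped; B→slot 4.
Profit = 58 + 61 + 65 + 21 + 40 = 245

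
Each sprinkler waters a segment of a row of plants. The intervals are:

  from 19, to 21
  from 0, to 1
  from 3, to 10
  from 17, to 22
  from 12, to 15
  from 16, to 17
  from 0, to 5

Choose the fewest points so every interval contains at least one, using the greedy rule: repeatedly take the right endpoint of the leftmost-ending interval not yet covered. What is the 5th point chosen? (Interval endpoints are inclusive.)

Process intervals by earliest right end; each time one isn't hit yet, stab at its right endpoint.
Sorted: [0,1] [0,5] [3,10] [12,15] [16,17] [19,21] [17,22]
{[0,1],[0,5]} hit by 1; {[3,10]} hit by 10; {[12,15]} hit by 15; {[16,17]} hit by 17; {[19,21],[17,22]} hit by 21.
Points: 1, 10, 15, 17, 21 (5 total).

21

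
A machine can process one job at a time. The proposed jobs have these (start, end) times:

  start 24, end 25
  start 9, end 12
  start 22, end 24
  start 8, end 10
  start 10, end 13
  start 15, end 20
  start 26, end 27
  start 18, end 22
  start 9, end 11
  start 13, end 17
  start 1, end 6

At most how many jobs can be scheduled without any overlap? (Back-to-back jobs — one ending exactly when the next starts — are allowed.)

Sorted by end: (1,6)  (8,10)  (9,11)  (9,12)  (10,13)  (13,17)  (15,20)  (18,22)  (22,24)  (24,25)  (26,27)
take (1,6); take (8,10); skip (9,11); skip (9,12); take (10,13); take (13,17); take (18,22); take (22,24); take (24,25); take (26,27).
Selected 8 jobs.

8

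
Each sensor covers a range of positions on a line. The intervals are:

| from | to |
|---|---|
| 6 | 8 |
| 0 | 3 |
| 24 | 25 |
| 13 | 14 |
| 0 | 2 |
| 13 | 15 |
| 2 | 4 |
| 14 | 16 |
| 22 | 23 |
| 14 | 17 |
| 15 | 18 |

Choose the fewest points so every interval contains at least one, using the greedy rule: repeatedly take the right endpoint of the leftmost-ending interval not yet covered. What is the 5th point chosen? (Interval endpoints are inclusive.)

Process intervals by earliest right end; each time one isn't hit yet, stab at its right endpoint.
Sorted: [0,2] [0,3] [2,4] [6,8] [13,14] [13,15] [14,16] [14,17] [15,18] [22,23] [24,25]
{[0,2],[0,3],[2,4]} hit by 2; {[6,8]} hit by 8; {[13,14],[13,15],[14,16],[14,17]} hit by 14; {[15,18]} hit by 18; {[22,23]} hit by 23; {[24,25]} hit by 25.
Points: 2, 8, 14, 18, 23, 25 (6 total).

23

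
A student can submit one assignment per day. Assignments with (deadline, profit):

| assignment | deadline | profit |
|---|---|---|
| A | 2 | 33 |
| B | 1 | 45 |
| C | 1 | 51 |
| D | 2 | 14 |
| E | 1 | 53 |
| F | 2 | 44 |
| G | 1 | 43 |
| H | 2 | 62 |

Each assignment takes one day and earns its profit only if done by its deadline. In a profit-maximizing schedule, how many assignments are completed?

2

By profit: H(d2,62), E(d1,53), C(d1,51), B(d1,45), F(d2,44), G(d1,43), A(d2,33), D(d2,14)
H→slot 2; E→slot 1; C skipped; B skipped; F skipped; G skipped; A skipped; D skipped.
2 of 8 scheduled.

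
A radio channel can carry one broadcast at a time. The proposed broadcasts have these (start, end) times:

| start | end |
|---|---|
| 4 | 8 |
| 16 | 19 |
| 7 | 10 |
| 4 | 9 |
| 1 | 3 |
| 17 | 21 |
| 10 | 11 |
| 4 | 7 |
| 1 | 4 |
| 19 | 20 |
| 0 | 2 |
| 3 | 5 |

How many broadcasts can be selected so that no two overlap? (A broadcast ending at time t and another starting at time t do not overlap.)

6

Sorted by end: (0,2)  (1,3)  (1,4)  (3,5)  (4,7)  (4,8)  (4,9)  (7,10)  (10,11)  (16,19)  (19,20)  (17,21)
take (0,2); skip (1,4); take (3,5); skip (4,7); skip (4,8); take (7,10); take (10,11); take (16,19); take (19,20); skip (17,21).
Selected 6 broadcasts.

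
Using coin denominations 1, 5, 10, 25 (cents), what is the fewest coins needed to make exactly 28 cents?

Greedy: take as many of the largest coin as possible, then repeat with the remainder.
28 − 1×25→3 − 3×1→0
Total coins = 1 + 3 = 4

4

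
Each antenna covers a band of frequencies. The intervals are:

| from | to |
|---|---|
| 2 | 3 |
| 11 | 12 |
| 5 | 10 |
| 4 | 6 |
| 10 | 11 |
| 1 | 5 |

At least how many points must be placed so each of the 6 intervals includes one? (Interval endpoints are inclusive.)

Sort by right endpoint; whenever an interval is uncovered, place a point at its right end.
Sorted: [2,3] [1,5] [4,6] [5,10] [10,11] [11,12]
{[2,3],[1,5]} hit by 3; {[4,6],[5,10]} hit by 6; {[10,11],[11,12]} hit by 11.
Points: 3, 6, 11 (3 total).

3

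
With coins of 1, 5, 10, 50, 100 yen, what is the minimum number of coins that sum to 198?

Greedy: take as many of the largest coin as possible, then repeat with the remainder.
198 = 1×100 + 1×50 + 4×10 + 1×5 + 3×1
Total coins = 1 + 1 + 4 + 1 + 3 = 10

10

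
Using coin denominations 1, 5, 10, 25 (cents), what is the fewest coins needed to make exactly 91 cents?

Use the largest denomination that fits, subtract, and repeat.
91 − 3×25→16 − 1×10→6 − 1×5→1 − 1×1→0
Total coins = 3 + 1 + 1 + 1 = 6

6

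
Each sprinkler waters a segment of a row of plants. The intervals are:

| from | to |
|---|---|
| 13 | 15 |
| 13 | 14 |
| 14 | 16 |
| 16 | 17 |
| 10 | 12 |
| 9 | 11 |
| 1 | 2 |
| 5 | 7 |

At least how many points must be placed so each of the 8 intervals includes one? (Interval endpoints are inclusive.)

Sorted: [1,2] [5,7] [9,11] [10,12] [13,14] [13,15] [14,16] [16,17]
{[1,2]} hit by 2; {[5,7]} hit by 7; {[9,11],[10,12]} hit by 11; {[13,14],[13,15],[14,16]} hit by 14; {[16,17]} hit by 17.
Points: 2, 7, 11, 14, 17 (5 total).

5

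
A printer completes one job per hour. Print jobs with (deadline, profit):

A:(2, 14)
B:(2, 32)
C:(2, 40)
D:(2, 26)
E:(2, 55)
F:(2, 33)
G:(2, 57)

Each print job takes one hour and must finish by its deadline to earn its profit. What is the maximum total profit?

Sort by profit descending; place each in the latest free slot ≤ its deadline.
By profit: G(d2,57), E(d2,55), C(d2,40), F(d2,33), B(d2,32), D(d2,26), A(d2,14)
G→slot 2; E→slot 1; C skipped; F skipped; B skipped; D skipped; A skipped.
Profit = 55 + 57 = 112

112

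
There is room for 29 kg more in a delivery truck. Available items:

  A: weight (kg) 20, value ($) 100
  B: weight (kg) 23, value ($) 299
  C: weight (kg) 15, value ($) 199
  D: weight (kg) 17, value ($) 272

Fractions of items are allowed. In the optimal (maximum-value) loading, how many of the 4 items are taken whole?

1

Sort by value per unit weight and fill in that order.
Order: D (272/17=16.00) > C (199/15=13.27) > B (299/23=13.00) > A (100/20=5.00)
Fill: take D (17 @ 272) → take 12/15 of C → 159.20; 29/29 used.
1 item(s) taken whole; one partial (take 12/15 of C).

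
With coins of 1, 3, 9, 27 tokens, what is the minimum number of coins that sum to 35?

5

35 = 1×27 + 2×3 + 2×1
Total coins = 1 + 2 + 2 = 5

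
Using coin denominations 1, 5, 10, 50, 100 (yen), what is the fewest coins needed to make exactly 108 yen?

5

108 = 1×100 + 1×5 + 3×1
Total coins = 1 + 1 + 3 = 5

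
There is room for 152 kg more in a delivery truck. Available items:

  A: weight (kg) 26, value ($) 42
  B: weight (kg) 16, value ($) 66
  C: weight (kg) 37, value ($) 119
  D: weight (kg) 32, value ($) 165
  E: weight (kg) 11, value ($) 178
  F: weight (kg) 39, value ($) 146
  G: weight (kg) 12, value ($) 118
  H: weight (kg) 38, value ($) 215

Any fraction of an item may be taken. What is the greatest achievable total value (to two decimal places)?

900.86

Ratios (sorted): E 16.18, G 9.83, H 5.66, D 5.16, B 4.12, F 3.74, C 3.22, A 1.62
take E (11 @ 178); take G (12 @ 118); take H (38 @ 215); take D (32 @ 165); take B (16 @ 66); take F (39 @ 146); take 4/37 of C → 12.86. Capacity used 152/152.
Total value = 900.86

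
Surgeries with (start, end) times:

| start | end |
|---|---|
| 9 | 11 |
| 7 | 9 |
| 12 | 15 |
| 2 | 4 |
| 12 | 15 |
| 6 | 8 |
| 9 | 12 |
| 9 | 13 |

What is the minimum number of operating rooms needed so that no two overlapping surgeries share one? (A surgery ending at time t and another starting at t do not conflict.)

3

starts: [2, 6, 7, 9, 9, 9, 12, 12]
ends:   [4, 8, 9, 11, 12, 13, 15, 15]
s2→1 e4→0 s6→1 s7→2 e8→1 e9→0 s9→1 s9→2 s9→3  — peak 3.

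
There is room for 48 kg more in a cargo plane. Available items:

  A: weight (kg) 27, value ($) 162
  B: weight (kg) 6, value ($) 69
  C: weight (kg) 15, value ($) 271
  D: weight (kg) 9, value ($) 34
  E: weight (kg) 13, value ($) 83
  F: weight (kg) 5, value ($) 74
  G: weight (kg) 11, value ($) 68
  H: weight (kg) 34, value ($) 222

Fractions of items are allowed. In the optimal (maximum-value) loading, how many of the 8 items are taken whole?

3

Order: C (271/15=18.07) > F (74/5=14.80) > B (69/6=11.50) > H (222/34=6.53) > E (83/13=6.38) > G (68/11=6.18) > A (162/27=6.00) > D (34/9=3.78)
Fill: take C (15 @ 271) → take F (5 @ 74) → take B (6 @ 69) → take 22/34 of H → 143.65; 48/48 used.
3 item(s) taken whole; one partial (take 22/34 of H).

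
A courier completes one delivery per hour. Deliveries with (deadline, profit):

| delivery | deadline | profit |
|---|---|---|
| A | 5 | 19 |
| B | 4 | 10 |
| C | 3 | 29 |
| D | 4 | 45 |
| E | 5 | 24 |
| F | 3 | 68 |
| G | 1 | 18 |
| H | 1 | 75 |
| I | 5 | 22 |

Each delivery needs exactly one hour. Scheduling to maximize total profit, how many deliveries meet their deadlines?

Sort by profit descending; place each in the latest free slot ≤ its deadline.
By profit: H(d1,75), F(d3,68), D(d4,45), C(d3,29), E(d5,24), I(d5,22), A(d5,19), G(d1,18), B(d4,10)
H→slot 1; F→slot 3; D→slot 4; C→slot 2; E→slot 5; I skipped; A skipped; G skipped; B skipped.
5 of 9 scheduled.

5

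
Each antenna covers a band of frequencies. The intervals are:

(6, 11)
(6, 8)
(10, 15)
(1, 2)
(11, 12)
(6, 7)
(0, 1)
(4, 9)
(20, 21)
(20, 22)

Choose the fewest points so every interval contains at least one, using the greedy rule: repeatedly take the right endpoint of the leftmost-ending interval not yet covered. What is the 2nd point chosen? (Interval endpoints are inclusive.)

Sort by right endpoint; whenever an interval is uncovered, place a point at its right end.
Sorted: [0,1] [1,2] [6,7] [6,8] [4,9] [6,11] [11,12] [10,15] [20,21] [20,22]
{[0,1],[1,2]} hit by 1; {[6,7],[6,8],[4,9],[6,11]} hit by 7; {[11,12],[10,15]} hit by 12; {[20,21],[20,22]} hit by 21.
Points: 1, 7, 12, 21 (4 total).

7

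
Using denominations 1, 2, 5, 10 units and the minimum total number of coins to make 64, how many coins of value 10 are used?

Use the largest denomination that fits, subtract, and repeat.
64 = 6×10 + 2×2
Count of 10: 6

6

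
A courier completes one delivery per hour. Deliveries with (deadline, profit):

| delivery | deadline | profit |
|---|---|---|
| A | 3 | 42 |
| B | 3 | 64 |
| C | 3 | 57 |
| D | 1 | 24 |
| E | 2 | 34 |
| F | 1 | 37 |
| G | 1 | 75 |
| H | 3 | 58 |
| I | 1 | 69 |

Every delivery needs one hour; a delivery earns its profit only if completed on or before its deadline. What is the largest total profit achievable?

197

Sort by profit descending; place each in the latest free slot ≤ its deadline.
Profit order: G=75 I=69 B=64 H=58 C=57 A=42 F=37 E=34 D=24
Assign: G→slot 1, I skipped, B→slot 3, H→slot 2, C skipped, A skipped, F skipped, E skipped, D skipped.
Slots: [1:G] [2:H] [3:B]
Profit = 75 + 58 + 64 = 197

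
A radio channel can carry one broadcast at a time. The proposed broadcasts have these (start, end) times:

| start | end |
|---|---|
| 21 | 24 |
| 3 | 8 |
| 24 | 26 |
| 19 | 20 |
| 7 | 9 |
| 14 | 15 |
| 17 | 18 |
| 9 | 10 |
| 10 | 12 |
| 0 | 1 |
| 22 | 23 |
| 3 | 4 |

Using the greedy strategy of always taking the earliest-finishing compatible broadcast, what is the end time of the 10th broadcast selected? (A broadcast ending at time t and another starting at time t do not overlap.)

26

By end time: (0,1), (3,4), (3,8), (7,9), (9,10), (10,12), (14,15), (17,18), (19,20), (22,23), (21,24), (24,26).
Pick (0,1); next start ≥ 1 → (3,4); next start ≥ 4 → (7,9); next start ≥ 9 → (9,10); next start ≥ 10 → (10,12); next start ≥ 12 → (14,15); next start ≥ 15 → (17,18); next start ≥ 18 → (19,20); next start ≥ 20 → (22,23); next start ≥ 23 → (24,26).
Selected: (0,1) (3,4) (7,9) (9,10) (10,12) (14,15) (17,18) (19,20) (22,23) (24,26)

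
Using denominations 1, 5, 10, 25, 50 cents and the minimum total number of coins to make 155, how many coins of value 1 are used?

Use the largest denomination that fits, subtract, and repeat.
155 − 3×50→5 − 1×5→0
Count of 1: 0

0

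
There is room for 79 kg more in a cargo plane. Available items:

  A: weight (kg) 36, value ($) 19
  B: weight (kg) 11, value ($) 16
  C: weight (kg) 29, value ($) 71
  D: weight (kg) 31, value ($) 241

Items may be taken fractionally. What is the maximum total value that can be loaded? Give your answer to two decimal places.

Sort by value per unit weight and fill in that order.
Order: D (241/31=7.77) > C (71/29=2.45) > B (16/11=1.45) > A (19/36=0.53)
Fill: take D (31 @ 241) → take C (29 @ 71) → take B (11 @ 16) → take 8/36 of A → 4.22; 79/79 used.
Total value = 332.22

332.22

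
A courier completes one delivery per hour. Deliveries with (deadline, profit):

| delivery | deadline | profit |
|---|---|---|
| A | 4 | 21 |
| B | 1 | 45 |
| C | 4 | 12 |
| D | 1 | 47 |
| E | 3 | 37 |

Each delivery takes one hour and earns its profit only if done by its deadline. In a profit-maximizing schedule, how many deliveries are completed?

By profit: D(d1,47), B(d1,45), E(d3,37), A(d4,21), C(d4,12)
D→slot 1; B skipped; E→slot 3; A→slot 4; C→slot 2.
4 of 5 scheduled.

4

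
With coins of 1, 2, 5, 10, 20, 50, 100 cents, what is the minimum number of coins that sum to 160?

Greedy: take as many of the largest coin as possible, then repeat with the remainder.
160 = 1×100 + 1×50 + 1×10
Total coins = 1 + 1 + 1 = 3

3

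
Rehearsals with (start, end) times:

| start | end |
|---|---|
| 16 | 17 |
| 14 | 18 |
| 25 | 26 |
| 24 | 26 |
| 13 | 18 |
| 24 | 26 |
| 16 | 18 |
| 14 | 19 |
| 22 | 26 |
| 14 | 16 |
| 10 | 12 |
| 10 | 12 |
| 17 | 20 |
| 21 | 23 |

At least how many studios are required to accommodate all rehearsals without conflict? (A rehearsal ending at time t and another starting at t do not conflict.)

5

starts: [10, 10, 13, 14, 14, 14, 16, 16, 17, 21, 22, 24, 24, 25]
ends:   [12, 12, 16, 17, 18, 18, 18, 19, 20, 23, 26, 26, 26, 26]
s10→1 s10→2 e12→1 e12→0 s13→1 s14→2 s14→3 s14→4 e16→3 s16→4 s16→5  — peak 5.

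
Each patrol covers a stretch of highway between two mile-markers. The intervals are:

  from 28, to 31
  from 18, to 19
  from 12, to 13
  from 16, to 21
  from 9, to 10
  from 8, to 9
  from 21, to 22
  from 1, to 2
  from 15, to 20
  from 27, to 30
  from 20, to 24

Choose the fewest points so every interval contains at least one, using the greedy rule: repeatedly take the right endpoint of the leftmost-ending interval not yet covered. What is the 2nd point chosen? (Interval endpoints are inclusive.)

9

Sorted: [1,2] [8,9] [9,10] [12,13] [18,19] [15,20] [16,21] [21,22] [20,24] [27,30] [28,31]
{[1,2]} hit by 2; {[8,9],[9,10]} hit by 9; {[12,13]} hit by 13; {[18,19],[15,20],[16,21]} hit by 19; {[21,22],[20,24]} hit by 22; {[27,30],[28,31]} hit by 30.
Points: 2, 9, 13, 19, 22, 30 (6 total).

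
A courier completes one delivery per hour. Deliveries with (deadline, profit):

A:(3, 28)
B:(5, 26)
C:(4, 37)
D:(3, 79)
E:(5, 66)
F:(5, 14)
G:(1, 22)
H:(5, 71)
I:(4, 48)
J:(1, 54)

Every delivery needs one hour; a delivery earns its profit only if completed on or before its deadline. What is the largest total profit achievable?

318

Sort by profit descending; place each in the latest free slot ≤ its deadline.
By profit: D(d3,79), H(d5,71), E(d5,66), J(d1,54), I(d4,48), C(d4,37), A(d3,28), B(d5,26), G(d1,22), F(d5,14)
D→slot 3; H→slot 5; E→slot 4; J→slot 1; I→slot 2; C skipped; A skipped; B skipped; G skipped; F skipped.
Profit = 54 + 48 + 79 + 66 + 71 = 318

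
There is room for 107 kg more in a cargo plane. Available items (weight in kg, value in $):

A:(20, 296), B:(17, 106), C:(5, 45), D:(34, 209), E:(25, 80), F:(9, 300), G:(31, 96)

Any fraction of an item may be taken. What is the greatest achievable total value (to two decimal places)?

1026.40

Ratios (sorted): F 33.33, A 14.80, C 9.00, B 6.24, D 6.15, E 3.20, G 3.10
take F (9 @ 300); take A (20 @ 296); take C (5 @ 45); take B (17 @ 106); take D (34 @ 209); take 22/25 of E → 70.40. Capacity used 107/107.
Total value = 1026.40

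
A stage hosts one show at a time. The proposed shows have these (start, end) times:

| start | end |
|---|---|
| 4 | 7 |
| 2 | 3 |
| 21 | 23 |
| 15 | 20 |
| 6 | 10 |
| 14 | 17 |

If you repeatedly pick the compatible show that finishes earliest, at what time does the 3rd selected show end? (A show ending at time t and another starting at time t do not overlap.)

Sorted by end: (2,3)  (4,7)  (6,10)  (14,17)  (15,20)  (21,23)
take (2,3); take (4,7); take (14,17); skip (15,20); take (21,23).
Selected: (2,3) (4,7) (14,17) (21,23)

17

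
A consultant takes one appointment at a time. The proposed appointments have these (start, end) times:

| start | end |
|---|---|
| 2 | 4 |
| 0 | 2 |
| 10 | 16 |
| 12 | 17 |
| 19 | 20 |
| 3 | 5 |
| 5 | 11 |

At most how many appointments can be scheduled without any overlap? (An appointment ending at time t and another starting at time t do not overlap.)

Greedy by earliest finish: after sorting by end time, pick each interval compatible with the last pick.
By end time: (0,2), (2,4), (3,5), (5,11), (10,16), (12,17), (19,20).
Pick (0,2); next start ≥ 2 → (2,4); next start ≥ 4 → (5,11); next start ≥ 11 → (12,17); next start ≥ 17 → (19,20).
Selected 5 appointments.

5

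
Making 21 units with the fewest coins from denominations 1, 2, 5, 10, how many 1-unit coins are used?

1

21 = 2×10 + 1×1
Count of 1: 1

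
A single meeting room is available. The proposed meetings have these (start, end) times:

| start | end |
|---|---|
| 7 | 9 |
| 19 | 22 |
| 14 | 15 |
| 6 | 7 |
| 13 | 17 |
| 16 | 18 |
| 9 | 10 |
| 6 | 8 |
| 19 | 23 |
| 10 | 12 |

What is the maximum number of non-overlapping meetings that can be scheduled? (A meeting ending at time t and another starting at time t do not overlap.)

7

Greedy by earliest finish: after sorting by end time, pick each interval compatible with the last pick.
Sorted by end: (6,7)  (6,8)  (7,9)  (9,10)  (10,12)  (14,15)  (13,17)  (16,18)  (19,22)  (19,23)
take (6,7); skip (6,8); take (7,9); take (9,10); take (10,12); take (14,15); skip (13,17); take (16,18); take (19,22).
Selected 7 meetings.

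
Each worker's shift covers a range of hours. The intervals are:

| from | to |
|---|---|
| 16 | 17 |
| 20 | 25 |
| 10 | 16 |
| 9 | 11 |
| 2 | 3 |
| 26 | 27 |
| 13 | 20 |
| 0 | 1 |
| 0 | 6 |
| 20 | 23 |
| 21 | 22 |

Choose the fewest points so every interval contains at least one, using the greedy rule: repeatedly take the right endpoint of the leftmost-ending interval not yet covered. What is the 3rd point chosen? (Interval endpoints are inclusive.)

11

Process intervals by earliest right end; each time one isn't hit yet, stab at its right endpoint.
Sorted: [0,1] [2,3] [0,6] [9,11] [10,16] [16,17] [13,20] [21,22] [20,23] [20,25] [26,27]
{[0,1]} hit by 1; {[2,3],[0,6]} hit by 3; {[9,11],[10,16]} hit by 11; {[16,17],[13,20]} hit by 17; {[21,22],[20,23],[20,25]} hit by 22; {[26,27]} hit by 27.
Points: 1, 3, 11, 17, 22, 27 (6 total).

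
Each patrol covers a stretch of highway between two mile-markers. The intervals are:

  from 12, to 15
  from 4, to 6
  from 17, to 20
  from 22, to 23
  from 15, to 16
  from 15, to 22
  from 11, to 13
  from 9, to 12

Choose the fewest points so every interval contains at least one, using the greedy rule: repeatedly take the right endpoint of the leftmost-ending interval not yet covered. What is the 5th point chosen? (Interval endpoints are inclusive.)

By right end: [4,6]  [9,12]  [11,13]  [12,15]  [15,16]  [17,20]  [15,22]  [22,23]
[4,6] uncovered → point at 6; [9,12] uncovered → point at 12; [15,16] uncovered → point at 16; [17,20] uncovered → point at 20; [22,23] uncovered → point at 23.
Points: 6, 12, 16, 20, 23 (5 total).

23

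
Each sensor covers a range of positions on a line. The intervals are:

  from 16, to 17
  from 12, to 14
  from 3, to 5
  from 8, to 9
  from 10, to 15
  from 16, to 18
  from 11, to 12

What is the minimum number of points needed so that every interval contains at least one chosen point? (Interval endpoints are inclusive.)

4

Sort by right endpoint; whenever an interval is uncovered, place a point at its right end.
By right end: [3,5]  [8,9]  [11,12]  [12,14]  [10,15]  [16,17]  [16,18]
[3,5] uncovered → point at 5; [8,9] uncovered → point at 9; [11,12] uncovered → point at 12; [16,17] uncovered → point at 17.
Points: 5, 9, 12, 17 (4 total).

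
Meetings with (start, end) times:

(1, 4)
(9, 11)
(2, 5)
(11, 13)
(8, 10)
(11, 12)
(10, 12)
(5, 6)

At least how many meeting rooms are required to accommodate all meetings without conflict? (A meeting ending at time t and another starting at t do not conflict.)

3

Count concurrent intervals with a sweep; the peak is the room count.
starts: [1, 2, 5, 8, 9, 10, 11, 11]
ends:   [4, 5, 6, 10, 11, 12, 12, 13]
s1→1 s2→2 e4→1 e5→0 s5→1 e6→0 s8→1 s9→2 e10→1 s10→2 e11→1 s11→2 s11→3  — peak 3.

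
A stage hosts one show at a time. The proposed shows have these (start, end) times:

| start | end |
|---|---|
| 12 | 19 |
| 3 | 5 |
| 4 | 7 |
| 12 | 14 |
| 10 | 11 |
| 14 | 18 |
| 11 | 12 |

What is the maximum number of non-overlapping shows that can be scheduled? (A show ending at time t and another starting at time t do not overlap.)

5

Sort by end time and greedily take each interval whose start is ≥ the last chosen end.
Sorted by end: (3,5)  (4,7)  (10,11)  (11,12)  (12,14)  (14,18)  (12,19)
take (3,5); take (10,11); take (11,12); take (12,14); take (14,18); skip (12,19).
Selected 5 shows.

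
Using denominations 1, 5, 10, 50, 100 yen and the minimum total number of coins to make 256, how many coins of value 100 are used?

Use the largest denomination that fits, subtract, and repeat.
256 − 2×100→56 − 1×50→6 − 1×5→1 − 1×1→0
Count of 100: 2

2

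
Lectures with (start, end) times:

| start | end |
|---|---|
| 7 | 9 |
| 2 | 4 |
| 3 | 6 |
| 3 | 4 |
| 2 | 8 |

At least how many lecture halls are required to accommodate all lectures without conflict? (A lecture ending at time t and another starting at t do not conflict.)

4

starts: [2, 2, 3, 3, 7]
ends:   [4, 4, 6, 8, 9]
s2→1 s2→2 s3→3 s3→4  — peak 4.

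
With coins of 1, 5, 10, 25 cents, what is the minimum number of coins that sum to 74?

8

Use the largest denomination that fits, subtract, and repeat.
74 = 2×25 + 2×10 + 4×1
Total coins = 2 + 2 + 4 = 8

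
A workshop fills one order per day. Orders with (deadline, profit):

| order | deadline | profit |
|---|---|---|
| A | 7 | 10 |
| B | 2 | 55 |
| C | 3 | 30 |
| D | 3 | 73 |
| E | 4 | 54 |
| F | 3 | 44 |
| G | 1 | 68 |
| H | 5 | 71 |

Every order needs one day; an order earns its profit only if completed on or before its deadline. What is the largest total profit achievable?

331

Profit order: D=73 H=71 G=68 B=55 E=54 F=44 C=30 A=10
Assign: D→slot 3, H→slot 5, G→slot 1, B→slot 2, E→slot 4, F skipped, C skipped, A→slot 7.
Slots: [1:G] [2:B] [3:D] [4:E] [5:H] [7:A]
Profit = 68 + 55 + 73 + 54 + 71 + 10 = 331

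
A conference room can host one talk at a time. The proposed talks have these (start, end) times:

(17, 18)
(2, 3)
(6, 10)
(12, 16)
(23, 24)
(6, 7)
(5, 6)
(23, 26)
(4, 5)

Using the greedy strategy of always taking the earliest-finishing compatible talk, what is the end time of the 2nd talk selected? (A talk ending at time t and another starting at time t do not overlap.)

5

Order by finish time; keep every interval that doesn't clash with the previous kept one.
By end time: (2,3), (4,5), (5,6), (6,7), (6,10), (12,16), (17,18), (23,24), (23,26).
Pick (2,3); next start ≥ 3 → (4,5); next start ≥ 5 → (5,6); next start ≥ 6 → (6,7); next start ≥ 7 → (12,16); next start ≥ 16 → (17,18); next start ≥ 18 → (23,24).
Selected: (2,3) (4,5) (5,6) (6,7) (12,16) (17,18) (23,24)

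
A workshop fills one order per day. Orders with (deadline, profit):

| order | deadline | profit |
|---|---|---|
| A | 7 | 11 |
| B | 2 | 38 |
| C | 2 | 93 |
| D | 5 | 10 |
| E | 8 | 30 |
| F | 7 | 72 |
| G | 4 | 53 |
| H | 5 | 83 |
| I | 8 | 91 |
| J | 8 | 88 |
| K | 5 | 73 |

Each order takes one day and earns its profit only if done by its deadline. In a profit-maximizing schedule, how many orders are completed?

By profit: C(d2,93), I(d8,91), J(d8,88), H(d5,83), K(d5,73), F(d7,72), G(d4,53), B(d2,38), E(d8,30), A(d7,11), D(d5,10)
C→slot 2; I→slot 8; J→slot 7; H→slot 5; K→slot 4; F→slot 6; G→slot 3; B→slot 1; E skipped; A skipped; D skipped.
8 of 11 scheduled.

8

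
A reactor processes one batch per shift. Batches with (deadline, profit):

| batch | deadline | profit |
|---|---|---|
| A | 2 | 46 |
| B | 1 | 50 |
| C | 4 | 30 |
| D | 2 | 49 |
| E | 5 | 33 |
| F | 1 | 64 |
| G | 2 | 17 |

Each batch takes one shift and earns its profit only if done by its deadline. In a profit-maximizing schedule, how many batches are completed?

4

By profit: F(d1,64), B(d1,50), D(d2,49), A(d2,46), E(d5,33), C(d4,30), G(d2,17)
F→slot 1; B skipped; D→slot 2; A skipped; E→slot 5; C→slot 4; G skipped.
4 of 7 scheduled.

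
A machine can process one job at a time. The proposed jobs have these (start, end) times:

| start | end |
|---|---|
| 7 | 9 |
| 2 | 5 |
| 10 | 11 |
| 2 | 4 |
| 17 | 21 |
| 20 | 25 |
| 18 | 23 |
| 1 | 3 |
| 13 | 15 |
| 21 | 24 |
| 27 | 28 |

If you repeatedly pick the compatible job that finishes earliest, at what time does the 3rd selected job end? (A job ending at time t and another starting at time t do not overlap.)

Greedy by earliest finish: after sorting by end time, pick each interval compatible with the last pick.
By end time: (1,3), (2,4), (2,5), (7,9), (10,11), (13,15), (17,21), (18,23), (21,24), (20,25), (27,28).
Pick (1,3); next start ≥ 3 → (7,9); next start ≥ 9 → (10,11); next start ≥ 11 → (13,15); next start ≥ 15 → (17,21); next start ≥ 21 → (21,24); next start ≥ 24 → (27,28).
Selected: (1,3) (7,9) (10,11) (13,15) (17,21) (21,24) (27,28)

11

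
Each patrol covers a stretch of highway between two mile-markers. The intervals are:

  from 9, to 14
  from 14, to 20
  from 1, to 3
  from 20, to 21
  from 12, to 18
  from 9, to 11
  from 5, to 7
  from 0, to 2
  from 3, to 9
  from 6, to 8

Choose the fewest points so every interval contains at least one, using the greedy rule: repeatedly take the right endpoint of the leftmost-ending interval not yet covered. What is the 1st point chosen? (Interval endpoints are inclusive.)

By right end: [0,2]  [1,3]  [5,7]  [6,8]  [3,9]  [9,11]  [9,14]  [12,18]  [14,20]  [20,21]
[0,2] uncovered → point at 2; [5,7] uncovered → point at 7; [9,11] uncovered → point at 11; [12,18] uncovered → point at 18; [20,21] uncovered → point at 21.
Points: 2, 7, 11, 18, 21 (5 total).

2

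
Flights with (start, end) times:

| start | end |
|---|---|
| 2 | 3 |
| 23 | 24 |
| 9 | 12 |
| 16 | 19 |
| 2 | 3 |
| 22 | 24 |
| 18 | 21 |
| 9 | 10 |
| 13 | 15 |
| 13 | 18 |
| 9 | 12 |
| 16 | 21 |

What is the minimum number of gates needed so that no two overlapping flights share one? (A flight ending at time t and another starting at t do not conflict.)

The answer is the maximum number of intervals overlapping at any instant.
starts: [2, 2, 9, 9, 9, 13, 13, 16, 16, 18, 22, 23]
ends:   [3, 3, 10, 12, 12, 15, 18, 19, 21, 21, 24, 24]
s2→1 s2→2 e3→1 e3→0 s9→1 s9→2 s9→3  — peak 3.

3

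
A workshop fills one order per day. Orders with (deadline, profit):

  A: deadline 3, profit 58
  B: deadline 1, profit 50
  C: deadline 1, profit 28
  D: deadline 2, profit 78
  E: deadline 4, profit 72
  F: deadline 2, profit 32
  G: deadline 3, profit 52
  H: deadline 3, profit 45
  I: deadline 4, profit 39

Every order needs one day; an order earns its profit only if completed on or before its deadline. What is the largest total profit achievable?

260

Profit order: D=78 E=72 A=58 G=52 B=50 H=45 I=39 F=32 C=28
Assign: D→slot 2, E→slot 4, A→slot 3, G→slot 1, B skipped, H skipped, I skipped, F skipped, C skipped.
Slots: [1:G] [2:D] [3:A] [4:E]
Profit = 52 + 78 + 58 + 72 = 260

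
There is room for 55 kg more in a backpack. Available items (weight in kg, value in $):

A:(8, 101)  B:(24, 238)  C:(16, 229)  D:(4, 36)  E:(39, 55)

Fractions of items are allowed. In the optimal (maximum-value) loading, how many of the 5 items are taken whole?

Sort by value per unit weight and fill in that order.
Ratios (sorted): C 14.31, A 12.62, B 9.92, D 9.00, E 1.41
take C (16 @ 229); take A (8 @ 101); take B (24 @ 238); take D (4 @ 36); take 3/39 of E → 4.23. Capacity used 55/55.
4 item(s) taken whole; one partial (take 3/39 of E).

4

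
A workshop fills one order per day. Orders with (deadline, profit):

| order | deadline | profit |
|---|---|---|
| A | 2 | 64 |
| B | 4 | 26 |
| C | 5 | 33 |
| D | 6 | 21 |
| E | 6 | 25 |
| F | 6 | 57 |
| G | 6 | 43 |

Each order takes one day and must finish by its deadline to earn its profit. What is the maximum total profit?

By profit: A(d2,64), F(d6,57), G(d6,43), C(d5,33), B(d4,26), E(d6,25), D(d6,21)
A→slot 2; F→slot 6; G→slot 5; C→slot 4; B→slot 3; E→slot 1; D skipped.
Profit = 25 + 64 + 26 + 33 + 43 + 57 = 248

248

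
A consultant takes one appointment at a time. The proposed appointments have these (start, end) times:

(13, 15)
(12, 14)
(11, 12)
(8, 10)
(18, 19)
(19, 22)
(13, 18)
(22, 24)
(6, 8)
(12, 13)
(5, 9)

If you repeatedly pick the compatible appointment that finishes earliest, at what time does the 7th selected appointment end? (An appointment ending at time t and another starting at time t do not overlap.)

22

Greedy by earliest finish: after sorting by end time, pick each interval compatible with the last pick.
By end time: (6,8), (5,9), (8,10), (11,12), (12,13), (12,14), (13,15), (13,18), (18,19), (19,22), (22,24).
Pick (6,8); next start ≥ 8 → (8,10); next start ≥ 10 → (11,12); next start ≥ 12 → (12,13); next start ≥ 13 → (13,15); next start ≥ 15 → (18,19); next start ≥ 19 → (19,22); next start ≥ 22 → (22,24).
Selected: (6,8) (8,10) (11,12) (12,13) (13,15) (18,19) (19,22) (22,24)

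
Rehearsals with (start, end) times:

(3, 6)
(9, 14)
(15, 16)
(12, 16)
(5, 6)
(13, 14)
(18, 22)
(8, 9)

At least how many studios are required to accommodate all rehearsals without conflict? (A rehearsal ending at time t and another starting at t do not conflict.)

3

The answer is the maximum number of intervals overlapping at any instant.
starts: [3, 5, 8, 9, 12, 13, 15, 18]
ends:   [6, 6, 9, 14, 14, 16, 16, 22]
s3→1 s5→2 e6→1 e6→0 s8→1 e9→0 s9→1 s12→2 s13→3  — peak 3.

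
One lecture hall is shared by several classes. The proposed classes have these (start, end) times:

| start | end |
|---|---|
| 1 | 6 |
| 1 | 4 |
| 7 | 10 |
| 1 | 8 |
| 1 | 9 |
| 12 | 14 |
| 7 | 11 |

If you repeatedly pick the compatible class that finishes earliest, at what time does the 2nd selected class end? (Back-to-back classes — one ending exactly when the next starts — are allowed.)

Greedy by earliest finish: after sorting by end time, pick each interval compatible with the last pick.
By end time: (1,4), (1,6), (1,8), (1,9), (7,10), (7,11), (12,14).
Pick (1,4); next start ≥ 4 → (7,10); next start ≥ 10 → (12,14).
Selected: (1,4) (7,10) (12,14)

10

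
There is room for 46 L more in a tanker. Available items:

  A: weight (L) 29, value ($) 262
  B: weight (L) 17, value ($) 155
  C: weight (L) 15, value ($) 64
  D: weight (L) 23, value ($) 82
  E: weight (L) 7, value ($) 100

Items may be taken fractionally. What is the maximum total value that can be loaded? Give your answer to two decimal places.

453.76

Ratios (sorted): E 14.29, B 9.12, A 9.03, C 4.27, D 3.57
take E (7 @ 100); take B (17 @ 155); take 22/29 of A → 198.76. Capacity used 46/46.
Total value = 453.76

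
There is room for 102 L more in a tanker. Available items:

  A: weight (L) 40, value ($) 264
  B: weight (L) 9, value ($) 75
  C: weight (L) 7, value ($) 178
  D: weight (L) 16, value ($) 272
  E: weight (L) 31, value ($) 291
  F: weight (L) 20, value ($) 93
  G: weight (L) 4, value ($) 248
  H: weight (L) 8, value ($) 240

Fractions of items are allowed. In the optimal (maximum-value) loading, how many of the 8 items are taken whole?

6

Greedy by value/weight ratio, highest first.
Order: G (248/4=62.00) > H (240/8=30.00) > C (178/7=25.43) > D (272/16=17.00) > E (291/31=9.39) > B (75/9=8.33) > A (264/40=6.60) > F (93/20=4.65)
Fill: take G (4 @ 248) → take H (8 @ 240) → take C (7 @ 178) → take D (16 @ 272) → take E (31 @ 291) → take B (9 @ 75) → take 27/40 of A → 178.20; 102/102 used.
6 item(s) taken whole; one partial (take 27/40 of A).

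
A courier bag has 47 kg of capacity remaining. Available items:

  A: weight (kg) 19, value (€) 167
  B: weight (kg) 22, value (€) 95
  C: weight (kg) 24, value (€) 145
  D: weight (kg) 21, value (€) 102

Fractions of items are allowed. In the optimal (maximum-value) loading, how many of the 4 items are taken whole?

Greedy by value/weight ratio, highest first.
Ratios (sorted): A 8.79, C 6.04, D 4.86, B 4.32
take A (19 @ 167); take C (24 @ 145); take 4/21 of D → 19.43. Capacity used 47/47.
2 item(s) taken whole; one partial (take 4/21 of D).

2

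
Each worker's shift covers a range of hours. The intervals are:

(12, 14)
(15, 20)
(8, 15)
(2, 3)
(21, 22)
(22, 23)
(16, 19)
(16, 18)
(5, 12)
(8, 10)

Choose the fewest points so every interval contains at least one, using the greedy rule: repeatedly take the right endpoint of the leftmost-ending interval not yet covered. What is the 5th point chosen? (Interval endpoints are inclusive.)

Process intervals by earliest right end; each time one isn't hit yet, stab at its right endpoint.
Sorted: [2,3] [8,10] [5,12] [12,14] [8,15] [16,18] [16,19] [15,20] [21,22] [22,23]
{[2,3]} hit by 3; {[8,10],[5,12]} hit by 10; {[12,14],[8,15]} hit by 14; {[16,18],[16,19],[15,20]} hit by 18; {[21,22],[22,23]} hit by 22.
Points: 3, 10, 14, 18, 22 (5 total).

22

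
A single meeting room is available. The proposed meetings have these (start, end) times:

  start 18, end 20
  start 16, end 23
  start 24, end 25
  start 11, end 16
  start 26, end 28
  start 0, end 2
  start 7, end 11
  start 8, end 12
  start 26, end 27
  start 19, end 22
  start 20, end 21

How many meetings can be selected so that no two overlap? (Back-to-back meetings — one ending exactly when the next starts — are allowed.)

Greedy by earliest finish: after sorting by end time, pick each interval compatible with the last pick.
Sorted by end: (0,2)  (7,11)  (8,12)  (11,16)  (18,20)  (20,21)  (19,22)  (16,23)  (24,25)  (26,27)  (26,28)
take (0,2); take (7,11); take (11,16); take (18,20); take (20,21); skip (16,23); take (24,25); take (26,27).
Selected 7 meetings.

7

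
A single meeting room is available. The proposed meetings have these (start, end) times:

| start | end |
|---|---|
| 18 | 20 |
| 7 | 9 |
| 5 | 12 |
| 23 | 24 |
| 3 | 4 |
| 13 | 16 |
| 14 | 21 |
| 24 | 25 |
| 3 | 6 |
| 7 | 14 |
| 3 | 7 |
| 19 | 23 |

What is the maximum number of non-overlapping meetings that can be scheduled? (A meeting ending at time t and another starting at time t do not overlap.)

6

Greedy by earliest finish: after sorting by end time, pick each interval compatible with the last pick.
Sorted by end: (3,4)  (3,6)  (3,7)  (7,9)  (5,12)  (7,14)  (13,16)  (18,20)  (14,21)  (19,23)  (23,24)  (24,25)
take (3,4); skip (3,7); take (7,9); skip (5,12); take (13,16); take (18,20); take (23,24); take (24,25).
Selected 6 meetings.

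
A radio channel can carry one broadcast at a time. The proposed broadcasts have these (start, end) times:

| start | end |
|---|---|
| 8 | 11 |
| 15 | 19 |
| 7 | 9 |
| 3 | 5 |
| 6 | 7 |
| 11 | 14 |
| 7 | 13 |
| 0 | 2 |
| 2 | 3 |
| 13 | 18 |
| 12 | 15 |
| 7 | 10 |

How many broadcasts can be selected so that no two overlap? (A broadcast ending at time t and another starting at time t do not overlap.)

Greedy by earliest finish: after sorting by end time, pick each interval compatible with the last pick.
Sorted by end: (0,2)  (2,3)  (3,5)  (6,7)  (7,9)  (7,10)  (8,11)  (7,13)  (11,14)  (12,15)  (13,18)  (15,19)
take (0,2); take (2,3); take (3,5); take (6,7); take (7,9); skip (8,11); skip (7,13); take (11,14); take (15,19).
Selected 7 broadcasts.

7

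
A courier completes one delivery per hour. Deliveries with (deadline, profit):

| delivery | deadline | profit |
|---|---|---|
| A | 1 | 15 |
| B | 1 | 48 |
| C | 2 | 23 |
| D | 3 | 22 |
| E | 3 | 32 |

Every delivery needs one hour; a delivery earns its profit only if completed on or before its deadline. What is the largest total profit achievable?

103

Sort by profit descending; place each in the latest free slot ≤ its deadline.
Profit order: B=48 E=32 C=23 D=22 A=15
Assign: B→slot 1, E→slot 3, C→slot 2, D skipped, A skipped.
Slots: [1:B] [2:C] [3:E]
Profit = 48 + 23 + 32 = 103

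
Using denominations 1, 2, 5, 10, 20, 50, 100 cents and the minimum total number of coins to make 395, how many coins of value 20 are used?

395 = 3×100 + 1×50 + 2×20 + 1×5
Count of 20: 2

2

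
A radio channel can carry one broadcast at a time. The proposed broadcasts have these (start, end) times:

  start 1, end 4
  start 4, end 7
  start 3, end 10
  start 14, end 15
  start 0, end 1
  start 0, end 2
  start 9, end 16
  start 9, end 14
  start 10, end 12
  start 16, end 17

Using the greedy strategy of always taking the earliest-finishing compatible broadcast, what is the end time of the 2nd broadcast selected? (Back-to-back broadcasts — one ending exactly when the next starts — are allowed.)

4

By end time: (0,1), (0,2), (1,4), (4,7), (3,10), (10,12), (9,14), (14,15), (9,16), (16,17).
Pick (0,1); next start ≥ 1 → (1,4); next start ≥ 4 → (4,7); next start ≥ 7 → (10,12); next start ≥ 12 → (14,15); next start ≥ 15 → (16,17).
Selected: (0,1) (1,4) (4,7) (10,12) (14,15) (16,17)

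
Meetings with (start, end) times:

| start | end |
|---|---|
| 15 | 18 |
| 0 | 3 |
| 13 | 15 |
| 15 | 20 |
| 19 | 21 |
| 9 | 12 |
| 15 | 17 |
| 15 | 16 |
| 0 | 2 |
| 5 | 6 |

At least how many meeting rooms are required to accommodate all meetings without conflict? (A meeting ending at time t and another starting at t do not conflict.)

4

The answer is the maximum number of intervals overlapping at any instant.
Events (time:±→running): 0:+→1 0:+→2 2:-→1 3:-→0 5:+→1 6:-→0 9:+→1 12:-→0 13:+→1 15:-→0 15:+→1 15:+→2 15:+→3 15:+→4 … peak 4.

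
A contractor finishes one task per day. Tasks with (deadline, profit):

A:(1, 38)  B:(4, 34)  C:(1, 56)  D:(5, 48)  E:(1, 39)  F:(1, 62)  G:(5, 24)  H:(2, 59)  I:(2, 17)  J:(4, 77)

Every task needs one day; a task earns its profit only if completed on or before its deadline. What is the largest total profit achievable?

280

Take jobs in profit order; each goes to the latest open slot no later than its deadline.
Profit order: J=77 F=62 H=59 C=56 D=48 E=39 A=38 B=34 G=24 I=17
Assign: J→slot 4, F→slot 1, H→slot 2, C skipped, D→slot 5, E skipped, A skipped, B→slot 3, G skipped, I skipped.
Slots: [1:F] [2:H] [3:B] [4:J] [5:D]
Profit = 62 + 59 + 34 + 77 + 48 = 280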